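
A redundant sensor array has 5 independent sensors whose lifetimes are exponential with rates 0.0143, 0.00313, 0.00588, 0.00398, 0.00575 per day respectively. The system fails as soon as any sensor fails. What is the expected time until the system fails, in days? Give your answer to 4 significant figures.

The time to first failure is exponential with rate Σλ = 0.0143 + 0.00313 + 0.00588 + 0.00398 + 0.00575 = 0.03304.
E[min] = 1/Σλ = 1/0.03304 = 30.2663 days.

30.27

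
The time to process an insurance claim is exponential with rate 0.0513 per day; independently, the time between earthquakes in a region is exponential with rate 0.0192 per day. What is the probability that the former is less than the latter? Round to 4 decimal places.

0.7277

λ_1 = 0.0513, λ_2 = 0.0192.
For independent exponentials, P(the former < the latter) = λ_1/(λ_1+λ_2) = 0.0513/0.0705 ≈ 0.7277.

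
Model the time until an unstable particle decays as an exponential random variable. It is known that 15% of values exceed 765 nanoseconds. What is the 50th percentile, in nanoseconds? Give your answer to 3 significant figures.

280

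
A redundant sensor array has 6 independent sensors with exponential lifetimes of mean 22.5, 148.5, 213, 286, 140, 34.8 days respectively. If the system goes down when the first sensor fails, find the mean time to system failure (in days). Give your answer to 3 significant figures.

10.5

The first failure time is exponential with rate Σλ_i = 1/22.5 + 1/148.5 + 1/213 + 1/286 + 1/140 + 1/34.8 = 0.0952483 per day.
E[min] = 1/Σλ = 1/0.0952483 = 10.4989 days.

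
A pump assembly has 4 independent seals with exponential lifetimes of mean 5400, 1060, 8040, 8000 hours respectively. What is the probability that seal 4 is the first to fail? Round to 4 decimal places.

0.0907

Rates: λ_i = 1/mean_i → 0.000185185, 0.000943396, 0.000124378, 0.000125; Σλ = 0.00137796.
P(seal 4 first) = λ_4/Σλ = 0.000125/0.00137796 ≈ 0.0907.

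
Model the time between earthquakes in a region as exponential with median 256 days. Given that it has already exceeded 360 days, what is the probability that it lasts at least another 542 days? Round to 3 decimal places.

For an exponential, median = ln(2)/λ, so λ = ln 2 / 256 = 0.00270761 per day.
The exponential is memoryless, so the remaining time is again Exp(λ): the condition X > 360 is irrelevant.
P(X > 542) = e^(−1.4675) ≈ 0.230.

0.230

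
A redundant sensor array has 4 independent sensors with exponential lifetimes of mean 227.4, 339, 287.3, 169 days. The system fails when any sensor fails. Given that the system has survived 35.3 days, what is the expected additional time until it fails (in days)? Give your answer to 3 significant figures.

59.7

First-failure rate Σλ = 1/227.4 + 1/339 + 1/287.3 + 1/169 = 0.0167452.
By memorylessness the expected residual is 1/Σλ = 59.7185 days, regardless of the 35.3 already elapsed.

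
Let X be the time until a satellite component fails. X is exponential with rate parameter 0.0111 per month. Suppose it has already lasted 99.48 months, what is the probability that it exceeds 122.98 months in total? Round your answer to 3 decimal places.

0.770

By the memoryless property, P(X > 99.48+23.5 | X > 99.48) = P(X > 23.5).
P(X > 23.5) = e^(−0.26085) ≈ 0.770.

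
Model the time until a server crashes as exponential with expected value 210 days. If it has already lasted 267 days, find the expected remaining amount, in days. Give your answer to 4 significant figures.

The rate is λ = 1/210 = 0.0047619 per day.
By memorylessness, the remaining amount past any threshold is again Exp(λ) with mean 1/λ = 210 days.

210.0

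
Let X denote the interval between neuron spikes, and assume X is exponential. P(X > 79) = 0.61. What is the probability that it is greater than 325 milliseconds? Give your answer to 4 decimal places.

e^(−λ·79) = 0.61 ⇒ λ = −ln(0.61)/79 = 0.00625692.
P(X > 325) = e^(−0.00625692·325) = e^(−2.0335) ≈ 0.1309.

0.1309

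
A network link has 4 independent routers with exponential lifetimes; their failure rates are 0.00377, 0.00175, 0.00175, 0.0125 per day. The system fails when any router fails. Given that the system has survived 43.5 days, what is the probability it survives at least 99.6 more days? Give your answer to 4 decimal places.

0.1396

Time to first failure ~ Exp(Σλ) with Σλ = 0.01977.
By memorylessness, P(T > 43.5+99.6 | T > 43.5) = P(T > 99.6) = e^(−0.01977·99.6) ≈ 0.1396.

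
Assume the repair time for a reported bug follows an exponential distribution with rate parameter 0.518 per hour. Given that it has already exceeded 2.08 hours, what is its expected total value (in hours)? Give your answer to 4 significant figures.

By memorylessness, E[X | X > 2.08] = 2.08 + 1/λ = 2.08 + 1.9305 = 4.0105 hours.

4.011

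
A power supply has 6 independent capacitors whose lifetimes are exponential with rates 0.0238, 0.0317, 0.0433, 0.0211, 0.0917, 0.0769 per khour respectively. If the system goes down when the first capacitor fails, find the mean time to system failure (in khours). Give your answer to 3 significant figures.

The time to first failure is exponential with rate Σλ = 0.0238 + 0.0317 + 0.0433 + 0.0211 + 0.0917 + 0.0769 = 0.2885.
E[min] = 1/Σλ = 1/0.2885 = 3.4662 khours.

3.47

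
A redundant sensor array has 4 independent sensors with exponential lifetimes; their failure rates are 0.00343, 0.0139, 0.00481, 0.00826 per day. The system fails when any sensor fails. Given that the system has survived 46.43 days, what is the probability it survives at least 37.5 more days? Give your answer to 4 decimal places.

Time to first failure ~ Exp(Σλ) with Σλ = 0.0304.
By memorylessness, P(T > 46.43+37.5 | T > 46.43) = P(T > 37.5) = e^(−0.0304·37.5) ≈ 0.3198.

0.3198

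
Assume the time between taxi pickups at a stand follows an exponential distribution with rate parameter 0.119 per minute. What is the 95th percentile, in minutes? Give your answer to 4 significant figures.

25.17

Set 1 − e^(−λt) = 0.95, so t = −ln(0.05)/λ = 2.9957/0.119 ≈ 25.1742 minutes.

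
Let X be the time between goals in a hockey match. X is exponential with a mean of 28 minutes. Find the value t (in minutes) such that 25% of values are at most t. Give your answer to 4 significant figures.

8.055

The rate is λ = 1/28 = 0.0357143 per minute.
Set 1 − e^(−λt) = 0.25, so t = −ln(0.75)/λ = 0.28768/0.0357143 ≈ 8.0551 minutes.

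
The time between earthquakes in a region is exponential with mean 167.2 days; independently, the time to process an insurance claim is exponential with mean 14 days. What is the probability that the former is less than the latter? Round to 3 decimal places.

0.077

λ_1 = 1/167.2 = 0.00598086, λ_2 = 1/14 = 0.0714286.
For independent exponentials, P(the former < the latter) = λ_1/(λ_1+λ_2) = 0.00598086/0.0774094 ≈ 0.077.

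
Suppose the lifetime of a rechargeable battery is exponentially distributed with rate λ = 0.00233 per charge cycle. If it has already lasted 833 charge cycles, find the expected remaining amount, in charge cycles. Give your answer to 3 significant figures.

429

By memorylessness, the remaining amount past any threshold is again Exp(λ) with mean 1/λ = 429.185 charge cycles.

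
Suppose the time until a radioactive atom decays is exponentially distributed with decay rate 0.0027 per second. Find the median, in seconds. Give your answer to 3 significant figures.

Set 1 − e^(−λt) = 0.5, so t = −ln(0.5)/λ = 0.69315/0.0027 ≈ 256.721 seconds.

257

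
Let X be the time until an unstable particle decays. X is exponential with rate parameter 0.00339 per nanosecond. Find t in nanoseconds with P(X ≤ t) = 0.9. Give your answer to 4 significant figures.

Set 1 − e^(−λt) = 0.9, so t = −ln(0.1)/λ = 2.3026/0.00339 ≈ 679.229 nanoseconds.

679.2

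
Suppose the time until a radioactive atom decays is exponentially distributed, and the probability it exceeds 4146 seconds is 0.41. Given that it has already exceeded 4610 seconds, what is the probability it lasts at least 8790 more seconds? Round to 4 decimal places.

0.1510

From e^(−λ·4146) = 0.41, λ = −ln(0.41)/4146 = 0.00021505.
Memoryless: P(X > 4610+8790 | X > 4610) = P(X > 8790) = e^(−0.00021505·8790) ≈ 0.1510.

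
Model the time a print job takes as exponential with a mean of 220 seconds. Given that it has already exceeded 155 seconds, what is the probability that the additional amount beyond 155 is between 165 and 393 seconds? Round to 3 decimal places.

0.305

The rate is λ = 1/220 = 0.00454545 per second.
Memoryless: the residual past 155 is again Exp(λ).
P(165 < residual < 393) = e^(−λ·165) − e^(−λ·393) = 0.47237 − 0.16757 ≈ 0.305.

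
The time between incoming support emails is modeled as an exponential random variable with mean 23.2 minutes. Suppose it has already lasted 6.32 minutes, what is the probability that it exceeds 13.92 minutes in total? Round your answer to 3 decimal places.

0.721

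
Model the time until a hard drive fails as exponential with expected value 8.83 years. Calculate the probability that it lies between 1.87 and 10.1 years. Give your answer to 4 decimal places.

0.4905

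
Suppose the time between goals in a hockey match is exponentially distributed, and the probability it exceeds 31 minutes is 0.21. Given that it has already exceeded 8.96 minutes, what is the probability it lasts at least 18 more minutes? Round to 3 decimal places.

From e^(−λ·31) = 0.21, λ = −ln(0.21)/31 = 0.0503435.
Memoryless: P(X > 8.96+18 | X > 8.96) = P(X > 18) = e^(−0.0503435·18) ≈ 0.404.

0.404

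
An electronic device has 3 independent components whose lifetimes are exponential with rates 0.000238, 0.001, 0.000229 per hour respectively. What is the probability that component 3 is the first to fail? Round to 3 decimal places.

The time to first failure is exponential with rate Σλ = 0.000238 + 0.001 + 0.000229 = 0.001467.
P(component 3 first) = λ_3/Σλ = 0.000229/0.001467 ≈ 0.156.

0.156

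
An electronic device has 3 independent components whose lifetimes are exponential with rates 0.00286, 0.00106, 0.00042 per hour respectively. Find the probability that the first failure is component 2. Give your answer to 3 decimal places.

0.244

The time to first failure is exponential with rate Σλ = 0.00286 + 0.00106 + 0.00042 = 0.00434.
P(component 2 first) = λ_2/Σλ = 0.00106/0.00434 ≈ 0.244.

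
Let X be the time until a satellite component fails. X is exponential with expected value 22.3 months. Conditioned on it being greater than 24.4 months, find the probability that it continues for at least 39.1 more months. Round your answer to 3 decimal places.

0.173

The rate is λ = 1/22.3 = 0.044843 per month.
P(X > s+t | X > s) = e^(−λ(s+t))/e^(−λs) = e^(−λt), independent of s = 24.4.
P(X > 39.1) = e^(−1.7534) ≈ 0.173.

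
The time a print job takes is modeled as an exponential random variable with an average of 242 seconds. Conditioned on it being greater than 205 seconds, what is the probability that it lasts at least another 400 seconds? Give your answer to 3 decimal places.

0.191

The rate is λ = 1/242 = 0.00413223 per second.
The exponential is memoryless, so the remaining time is again Exp(λ): the condition X > 205 is irrelevant.
P(X > 400) = e^(−1.6529) ≈ 0.191.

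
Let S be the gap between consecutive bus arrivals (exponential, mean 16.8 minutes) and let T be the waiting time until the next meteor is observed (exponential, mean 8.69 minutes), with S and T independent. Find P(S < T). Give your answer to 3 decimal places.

λ_1 = 1/16.8 = 0.0595238, λ_2 = 1/8.69 = 0.115075.
For independent exponentials, P(S < T) = λ_1/(λ_1+λ_2) = 0.0595238/0.174599 ≈ 0.341.

0.341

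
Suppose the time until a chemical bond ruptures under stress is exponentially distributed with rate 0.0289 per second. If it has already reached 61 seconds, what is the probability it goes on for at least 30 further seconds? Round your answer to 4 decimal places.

0.4202

The exponential is memoryless, so the remaining time is again Exp(λ): the condition X > 61 is irrelevant.
P(X > 30) = e^(−0.867) ≈ 0.4202.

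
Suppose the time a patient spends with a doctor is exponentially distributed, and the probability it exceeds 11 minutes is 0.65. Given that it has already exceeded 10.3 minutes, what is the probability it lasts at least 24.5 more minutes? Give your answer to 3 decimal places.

0.383

From e^(−λ·11) = 0.65, λ = −ln(0.65)/11 = 0.0391621.
Memoryless: P(X > 10.3+24.5 | X > 10.3) = P(X > 24.5) = e^(−0.0391621·24.5) ≈ 0.383.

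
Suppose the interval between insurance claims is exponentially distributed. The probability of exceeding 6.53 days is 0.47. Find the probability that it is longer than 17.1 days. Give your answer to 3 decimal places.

0.138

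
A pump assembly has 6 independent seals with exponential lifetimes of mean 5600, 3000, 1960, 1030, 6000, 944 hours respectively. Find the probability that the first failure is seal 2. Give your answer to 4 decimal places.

0.1036

Rates: λ_i = 1/mean_i → 0.000178571, 0.000333333, 0.000510204, 0.000970874, 0.000166667, 0.00105932; Σλ = 0.00321897.
P(seal 2 first) = λ_2/Σλ = 0.000333333/0.00321897 ≈ 0.1036.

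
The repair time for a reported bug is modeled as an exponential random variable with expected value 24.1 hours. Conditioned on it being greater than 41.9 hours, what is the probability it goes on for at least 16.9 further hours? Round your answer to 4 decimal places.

0.4960

The rate is λ = 1/24.1 = 0.0414938 per hour.
By the memoryless property, P(X > 41.9+16.9 | X > 41.9) = P(X > 16.9).
P(X > 16.9) = e^(−0.70124) ≈ 0.4960.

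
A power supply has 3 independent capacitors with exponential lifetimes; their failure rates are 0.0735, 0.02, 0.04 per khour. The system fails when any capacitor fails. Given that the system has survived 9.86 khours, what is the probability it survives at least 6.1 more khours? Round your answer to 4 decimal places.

0.4429

Time to first failure ~ Exp(Σλ) with Σλ = 0.1335.
By memorylessness, P(T > 9.86+6.1 | T > 9.86) = P(T > 6.1) = e^(−0.1335·6.1) ≈ 0.4429.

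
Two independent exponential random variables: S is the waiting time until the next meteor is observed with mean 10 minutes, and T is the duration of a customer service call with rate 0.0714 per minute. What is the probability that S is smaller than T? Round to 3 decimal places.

λ_1 = 1/10 = 0.1, λ_2 = 0.0714.
For independent exponentials, P(S < T) = λ_1/(λ_1+λ_2) = 0.1/0.1714 ≈ 0.583.

0.583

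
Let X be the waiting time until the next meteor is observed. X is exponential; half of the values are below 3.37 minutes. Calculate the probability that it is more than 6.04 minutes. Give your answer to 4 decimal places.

For an exponential, median = ln(2)/λ, so λ = ln 2 / 3.37 = 0.205682 per minute.
P(X > 6.04) = e^(−λ·6.04) = e^(−1.2423) ≈ 0.2887.

0.2887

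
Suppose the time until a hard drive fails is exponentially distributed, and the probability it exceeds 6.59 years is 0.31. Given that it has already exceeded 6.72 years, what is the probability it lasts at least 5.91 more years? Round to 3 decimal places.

From e^(−λ·6.59) = 0.31, λ = −ln(0.31)/6.59 = 0.177721.
Memoryless: P(X > 6.72+5.91 | X > 6.72) = P(X > 5.91) = e^(−0.177721·5.91) ≈ 0.350.

0.350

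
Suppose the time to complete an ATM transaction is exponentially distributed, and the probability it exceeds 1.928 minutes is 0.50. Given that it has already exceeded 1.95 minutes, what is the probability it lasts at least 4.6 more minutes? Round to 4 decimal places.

From e^(−λ·1.928) = 0.50, λ = −ln(0.50)/1.928 = 0.359516.
Memoryless: P(X > 1.95+4.6 | X > 1.95) = P(X > 4.6) = e^(−0.359516·4.6) ≈ 0.1913.

0.1913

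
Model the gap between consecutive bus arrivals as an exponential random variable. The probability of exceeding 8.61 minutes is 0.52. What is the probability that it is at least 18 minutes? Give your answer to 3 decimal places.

e^(−λ·8.61) = 0.52 ⇒ λ = −ln(0.52)/8.61 = 0.0759496.
P(X > 18) = e^(−0.0759496·18) = e^(−1.3671) ≈ 0.255.

0.255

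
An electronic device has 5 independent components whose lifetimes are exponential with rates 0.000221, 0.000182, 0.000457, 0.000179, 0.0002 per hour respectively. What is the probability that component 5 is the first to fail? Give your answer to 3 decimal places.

0.161

The time to first failure is exponential with rate Σλ = 0.000221 + 0.000182 + 0.000457 + 0.000179 + 0.0002 = 0.001239.
P(component 5 first) = λ_5/Σλ = 0.0002/0.001239 ≈ 0.161.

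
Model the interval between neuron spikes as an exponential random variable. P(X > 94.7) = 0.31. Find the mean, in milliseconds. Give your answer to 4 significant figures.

80.86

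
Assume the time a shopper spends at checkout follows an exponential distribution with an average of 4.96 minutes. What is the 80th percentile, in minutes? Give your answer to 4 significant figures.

7.983

The rate is λ = 1/4.96 = 0.201613 per minute.
Set 1 − e^(−λt) = 0.8, so t = −ln(0.2)/λ = 1.6094/0.201613 ≈ 7.98281 minutes.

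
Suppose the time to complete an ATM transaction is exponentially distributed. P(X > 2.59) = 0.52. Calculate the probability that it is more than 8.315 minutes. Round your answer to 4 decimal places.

0.1225

e^(−λ·2.59) = 0.52 ⇒ λ = −ln(0.52)/2.59 = 0.252481.
P(X > 8.315) = e^(−0.252481·8.315) = e^(−2.0994) ≈ 0.1225.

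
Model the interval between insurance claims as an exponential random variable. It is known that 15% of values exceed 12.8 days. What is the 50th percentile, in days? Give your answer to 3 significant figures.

4.68

e^(−λ·12.8) = 0.15 ⇒ λ = −ln(0.15)/12.8 = 0.148212.
50th percentile: 1 − e^(−λt) = 0.5, t = −ln(0.5)/λ = 4.67671 days.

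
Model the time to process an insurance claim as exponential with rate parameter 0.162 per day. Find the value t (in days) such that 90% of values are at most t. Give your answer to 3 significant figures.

Set 1 − e^(−λt) = 0.9, so t = −ln(0.1)/λ = 2.3026/0.162 ≈ 14.2135 days.

14.2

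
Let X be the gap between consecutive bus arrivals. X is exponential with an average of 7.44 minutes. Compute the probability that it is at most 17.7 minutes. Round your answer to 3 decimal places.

0.907

The rate is λ = 1/7.44 = 0.134409 per minute.
P(X ≤ 17.7) = 1 − e^(−λ·17.7) = 1 − e^(−2.379) ≈ 0.907.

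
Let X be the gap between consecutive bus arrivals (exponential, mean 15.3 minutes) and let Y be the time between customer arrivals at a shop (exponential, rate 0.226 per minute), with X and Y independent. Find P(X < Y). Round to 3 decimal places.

0.224

λ_1 = 1/15.3 = 0.0653595, λ_2 = 0.226.
For independent exponentials, P(X < Y) = λ_1/(λ_1+λ_2) = 0.0653595/0.291359 ≈ 0.224.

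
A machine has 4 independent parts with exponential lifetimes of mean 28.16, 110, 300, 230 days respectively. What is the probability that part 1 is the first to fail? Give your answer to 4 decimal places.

Rates: λ_i = 1/mean_i → 0.0355114, 0.00909091, 0.00333333, 0.00434783; Σλ = 0.0522834.
P(part 1 first) = λ_1/Σλ = 0.0355114/0.0522834 ≈ 0.6792.

0.6792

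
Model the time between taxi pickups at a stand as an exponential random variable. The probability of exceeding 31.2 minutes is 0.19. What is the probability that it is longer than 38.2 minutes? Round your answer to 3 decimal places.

0.131

e^(−λ·31.2) = 0.19 ⇒ λ = −ln(0.19)/31.2 = 0.0532286.
P(X > 38.2) = e^(−0.0532286·38.2) = e^(−2.0333) ≈ 0.131.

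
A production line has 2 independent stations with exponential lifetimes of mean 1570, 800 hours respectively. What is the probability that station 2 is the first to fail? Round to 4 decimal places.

Rates: λ_i = 1/mean_i → 0.000636943, 0.00125; Σλ = 0.00188694.
P(station 2 first) = λ_2/Σλ = 0.00125/0.00188694 ≈ 0.6624.

0.6624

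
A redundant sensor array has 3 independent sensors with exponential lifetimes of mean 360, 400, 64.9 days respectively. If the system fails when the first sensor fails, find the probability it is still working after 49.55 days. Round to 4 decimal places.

0.3588

The first failure time is exponential with rate Σλ_i = 1/360 + 1/400 + 1/64.9 = 0.0206861 per day.
P(min > 49.55) = e^(−0.0206861·49.55) = e^(−1.025) ≈ 0.3588.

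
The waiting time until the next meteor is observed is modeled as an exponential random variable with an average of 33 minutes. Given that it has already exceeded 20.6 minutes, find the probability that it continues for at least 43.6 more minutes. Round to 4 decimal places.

0.2668

The rate is λ = 1/33 = 0.030303 per minute.
The exponential is memoryless, so the remaining time is again Exp(λ): the condition X > 20.6 is irrelevant.
P(X > 43.6) = e^(−1.3212) ≈ 0.2668.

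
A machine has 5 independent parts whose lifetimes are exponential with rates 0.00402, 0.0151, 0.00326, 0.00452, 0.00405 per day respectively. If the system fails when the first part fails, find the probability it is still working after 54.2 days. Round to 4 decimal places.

0.1868

The time to first failure is exponential with rate Σλ = 0.00402 + 0.0151 + 0.00326 + 0.00452 + 0.00405 = 0.03095.
P(min > 54.2) = e^(−0.03095·54.2) = e^(−1.6775) ≈ 0.1868.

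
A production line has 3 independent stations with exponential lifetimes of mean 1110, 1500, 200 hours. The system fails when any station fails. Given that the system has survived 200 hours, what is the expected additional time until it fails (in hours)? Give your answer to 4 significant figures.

152.3

First-failure rate Σλ = 1/1110 + 1/1500 + 1/200 = 0.00656757.
By memorylessness the expected residual is 1/Σλ = 152.263 hours, regardless of the 200 already elapsed.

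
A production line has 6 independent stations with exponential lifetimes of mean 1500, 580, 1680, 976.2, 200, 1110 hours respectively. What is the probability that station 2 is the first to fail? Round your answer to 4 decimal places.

0.1740

Rates: λ_i = 1/mean_i → 0.000666667, 0.00172414, 0.000595238, 0.00102438, 0.005, 0.000900901; Σλ = 0.00991132.
P(station 2 first) = λ_2/Σλ = 0.00172414/0.00991132 ≈ 0.1740.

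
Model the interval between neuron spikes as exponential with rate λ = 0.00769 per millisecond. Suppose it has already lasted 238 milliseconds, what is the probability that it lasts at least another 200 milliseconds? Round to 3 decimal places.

The exponential is memoryless, so the remaining time is again Exp(λ): the condition X > 238 is irrelevant.
P(X > 200) = e^(−1.538) ≈ 0.215.

0.215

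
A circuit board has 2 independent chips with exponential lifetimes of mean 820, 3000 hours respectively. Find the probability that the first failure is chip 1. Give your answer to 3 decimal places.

0.785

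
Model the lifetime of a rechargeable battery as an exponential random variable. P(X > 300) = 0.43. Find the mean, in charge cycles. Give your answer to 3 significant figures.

355

e^(−λ·300) = 0.43 ⇒ λ = −ln(0.43)/300 = 0.00281323.
Mean = 1/λ = 355.463 charge cycles.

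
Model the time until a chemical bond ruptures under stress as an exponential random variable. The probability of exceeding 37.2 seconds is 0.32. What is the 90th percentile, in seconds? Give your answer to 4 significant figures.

75.17

e^(−λ·37.2) = 0.32 ⇒ λ = −ln(0.32)/37.2 = 0.03063.
90th percentile: 1 − e^(−λt) = 0.9, t = −ln(0.1)/λ = 75.1743 seconds.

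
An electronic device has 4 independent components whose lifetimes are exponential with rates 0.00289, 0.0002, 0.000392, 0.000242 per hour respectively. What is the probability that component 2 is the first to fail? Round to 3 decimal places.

0.054

The time to first failure is exponential with rate Σλ = 0.00289 + 0.0002 + 0.000392 + 0.000242 = 0.003724.
P(component 2 first) = λ_2/Σλ = 0.0002/0.003724 ≈ 0.054.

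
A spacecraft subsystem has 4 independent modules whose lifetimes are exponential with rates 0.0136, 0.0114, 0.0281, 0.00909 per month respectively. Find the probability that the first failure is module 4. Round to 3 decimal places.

The time to first failure is exponential with rate Σλ = 0.0136 + 0.0114 + 0.0281 + 0.00909 = 0.06219.
P(module 4 first) = λ_4/Σλ = 0.00909/0.06219 ≈ 0.146.

0.146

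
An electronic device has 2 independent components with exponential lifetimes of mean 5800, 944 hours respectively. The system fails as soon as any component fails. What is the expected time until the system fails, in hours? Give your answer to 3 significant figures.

812

The first failure time is exponential with rate Σλ_i = 1/5800 + 1/944 = 0.00123174 per hour.
E[min] = 1/Σλ = 1/0.00123174 = 811.862 hours.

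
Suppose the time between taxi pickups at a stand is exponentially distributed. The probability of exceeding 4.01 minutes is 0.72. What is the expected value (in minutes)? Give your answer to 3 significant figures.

e^(−λ·4.01) = 0.72 ⇒ λ = −ln(0.72)/4.01 = 0.0819212.
Mean = 1/λ = 12.2069 minutes.

12.2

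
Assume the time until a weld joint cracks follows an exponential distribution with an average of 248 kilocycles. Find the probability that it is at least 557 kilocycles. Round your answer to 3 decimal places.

0.106

The rate is λ = 1/248 = 0.00403226 per kilocycle.
P(X > 557) = e^(−λ·557) = e^(−2.246) ≈ 0.106.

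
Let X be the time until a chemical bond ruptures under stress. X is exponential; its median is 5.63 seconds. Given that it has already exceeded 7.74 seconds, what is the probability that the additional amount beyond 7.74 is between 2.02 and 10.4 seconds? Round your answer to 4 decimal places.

0.5019

For an exponential, median = ln(2)/λ, so λ = ln 2 / 5.63 = 0.123117 per second.
Memoryless: the residual past 7.74 is again Exp(λ).
P(2.02 < residual < 10.4) = e^(−λ·2.02) − e^(−λ·10.4) = 0.77982 − 0.27792 ≈ 0.5019.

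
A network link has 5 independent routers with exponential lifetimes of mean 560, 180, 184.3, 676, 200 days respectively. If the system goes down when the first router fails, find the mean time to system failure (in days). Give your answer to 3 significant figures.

52.0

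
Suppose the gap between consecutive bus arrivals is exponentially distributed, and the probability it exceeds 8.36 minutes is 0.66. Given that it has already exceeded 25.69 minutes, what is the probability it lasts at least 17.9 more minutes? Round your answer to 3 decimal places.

From e^(−λ·8.36) = 0.66, λ = −ln(0.66)/8.36 = 0.0497028.
Memoryless: P(X > 25.69+17.9 | X > 25.69) = P(X > 17.9) = e^(−0.0497028·17.9) ≈ 0.411.

0.411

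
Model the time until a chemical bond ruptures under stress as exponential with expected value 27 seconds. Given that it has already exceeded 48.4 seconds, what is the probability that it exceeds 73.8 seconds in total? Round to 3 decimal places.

The rate is λ = 1/27 = 0.037037 per second.
The exponential is memoryless, so the remaining time is again Exp(λ): the condition X > 48.4 is irrelevant.
P(X > 25.4) = e^(−0.94074) ≈ 0.390.

0.390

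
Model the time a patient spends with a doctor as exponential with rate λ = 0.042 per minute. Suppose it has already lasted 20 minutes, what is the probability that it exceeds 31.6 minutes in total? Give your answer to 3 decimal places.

By the memoryless property, P(X > 20+11.6 | X > 20) = P(X > 11.6).
P(X > 11.6) = e^(−0.4872) ≈ 0.614.

0.614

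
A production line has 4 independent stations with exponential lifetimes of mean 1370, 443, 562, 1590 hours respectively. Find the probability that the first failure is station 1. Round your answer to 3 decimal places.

Rates: λ_i = 1/mean_i → 0.000729927, 0.00225734, 0.00177936, 0.000628931; Σλ = 0.00539555.
P(station 1 first) = λ_1/Σλ = 0.000729927/0.00539555 ≈ 0.135.

0.135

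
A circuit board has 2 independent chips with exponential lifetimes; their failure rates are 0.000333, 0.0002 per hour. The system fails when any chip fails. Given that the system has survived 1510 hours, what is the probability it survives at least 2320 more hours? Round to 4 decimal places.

Time to first failure ~ Exp(Σλ) with Σλ = 0.000533.
By memorylessness, P(T > 1510+2320 | T > 1510) = P(T > 2320) = e^(−0.000533·2320) ≈ 0.2904.

0.2904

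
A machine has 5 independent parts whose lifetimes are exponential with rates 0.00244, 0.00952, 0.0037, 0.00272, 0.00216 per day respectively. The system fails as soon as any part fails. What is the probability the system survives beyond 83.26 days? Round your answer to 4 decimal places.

0.1808

The time to first failure is exponential with rate Σλ = 0.00244 + 0.00952 + 0.0037 + 0.00272 + 0.00216 = 0.02054.
P(min > 83.26) = e^(−0.02054·83.26) = e^(−1.7102) ≈ 0.1808.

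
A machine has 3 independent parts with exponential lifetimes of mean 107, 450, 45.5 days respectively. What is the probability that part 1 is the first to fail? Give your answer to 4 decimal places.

0.2786

Rates: λ_i = 1/mean_i → 0.00934579, 0.00222222, 0.021978; Σλ = 0.033546.
P(part 1 first) = λ_1/Σλ = 0.00934579/0.033546 ≈ 0.2786.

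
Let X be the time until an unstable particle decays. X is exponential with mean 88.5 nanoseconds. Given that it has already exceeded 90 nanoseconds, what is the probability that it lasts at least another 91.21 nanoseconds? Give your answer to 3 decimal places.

0.357

The rate is λ = 1/88.5 = 0.0112994 per nanosecond.
By the memoryless property, P(X > 90+91.21 | X > 90) = P(X > 91.21).
P(X > 91.21) = e^(−1.0306) ≈ 0.357.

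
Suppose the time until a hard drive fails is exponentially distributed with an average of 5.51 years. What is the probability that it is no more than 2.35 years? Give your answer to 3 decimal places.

The rate is λ = 1/5.51 = 0.181488 per year.
P(X ≤ 2.35) = 1 − e^(−λ·2.35) = 1 − e^(−0.4265) ≈ 0.347.

0.347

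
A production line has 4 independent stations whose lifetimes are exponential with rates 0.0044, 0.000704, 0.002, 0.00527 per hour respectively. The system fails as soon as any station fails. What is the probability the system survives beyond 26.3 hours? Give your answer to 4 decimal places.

The time to first failure is exponential with rate Σλ = 0.0044 + 0.000704 + 0.002 + 0.00527 = 0.012374.
P(min > 26.3) = e^(−0.012374·26.3) = e^(−0.32544) ≈ 0.7222.

0.7222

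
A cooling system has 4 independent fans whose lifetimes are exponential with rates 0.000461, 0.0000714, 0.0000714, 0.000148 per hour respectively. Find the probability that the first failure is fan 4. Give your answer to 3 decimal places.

The time to first failure is exponential with rate Σλ = 0.000461 + 0.0000714 + 0.0000714 + 0.000148 = 0.0007518.
P(fan 4 first) = λ_4/Σλ = 0.000148/0.0007518 ≈ 0.197.

0.197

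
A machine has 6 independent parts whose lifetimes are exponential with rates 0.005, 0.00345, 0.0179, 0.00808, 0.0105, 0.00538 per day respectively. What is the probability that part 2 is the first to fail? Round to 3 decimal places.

0.069

The time to first failure is exponential with rate Σλ = 0.005 + 0.00345 + 0.0179 + 0.00808 + 0.0105 + 0.00538 = 0.05031.
P(part 2 first) = λ_2/Σλ = 0.00345/0.05031 ≈ 0.069.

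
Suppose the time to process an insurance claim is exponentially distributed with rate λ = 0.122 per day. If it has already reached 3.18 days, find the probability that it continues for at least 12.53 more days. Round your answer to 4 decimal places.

0.2168

P(X > s+t | X > s) = e^(−λ(s+t))/e^(−λs) = e^(−λt), independent of s = 3.18.
P(X > 12.53) = e^(−1.5287) ≈ 0.2168.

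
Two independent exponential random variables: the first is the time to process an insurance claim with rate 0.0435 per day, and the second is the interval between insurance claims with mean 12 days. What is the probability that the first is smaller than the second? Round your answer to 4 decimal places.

λ_1 = 0.0435, λ_2 = 1/12 = 0.0833333.
For independent exponentials, P(the first < the second) = λ_1/(λ_1+λ_2) = 0.0435/0.126833 ≈ 0.3430.

0.3430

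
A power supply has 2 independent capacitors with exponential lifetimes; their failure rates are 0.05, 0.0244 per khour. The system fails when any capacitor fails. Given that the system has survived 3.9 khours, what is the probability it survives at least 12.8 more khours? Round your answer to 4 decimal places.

0.3858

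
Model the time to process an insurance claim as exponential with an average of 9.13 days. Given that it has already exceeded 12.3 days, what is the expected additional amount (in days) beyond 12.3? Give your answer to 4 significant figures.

The rate is λ = 1/9.13 = 0.109529 per day.
By memorylessness, the remaining amount past any threshold is again Exp(λ) with mean 1/λ = 9.13 days.

9.130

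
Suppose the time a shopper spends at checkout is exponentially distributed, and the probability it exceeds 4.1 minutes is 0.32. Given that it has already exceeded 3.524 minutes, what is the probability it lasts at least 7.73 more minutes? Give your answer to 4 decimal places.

0.1167

From e^(−λ·4.1) = 0.32, λ = −ln(0.32)/4.1 = 0.277911.
Memoryless: P(X > 3.524+7.73 | X > 3.524) = P(X > 7.73) = e^(−0.277911·7.73) ≈ 0.1167.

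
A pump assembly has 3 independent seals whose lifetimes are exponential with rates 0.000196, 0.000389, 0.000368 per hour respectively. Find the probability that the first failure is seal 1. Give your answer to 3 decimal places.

The time to first failure is exponential with rate Σλ = 0.000196 + 0.000389 + 0.000368 = 0.000953.
P(seal 1 first) = λ_1/Σλ = 0.000196/0.000953 ≈ 0.206.

0.206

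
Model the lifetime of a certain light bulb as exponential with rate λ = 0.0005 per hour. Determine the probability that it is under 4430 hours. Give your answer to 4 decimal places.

0.8908

P(X ≤ 4430) = 1 − e^(−λ·4430) = 1 − e^(−2.215) ≈ 0.8908.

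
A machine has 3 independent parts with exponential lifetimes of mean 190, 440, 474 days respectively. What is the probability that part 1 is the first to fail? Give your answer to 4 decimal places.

0.5457

Rates: λ_i = 1/mean_i → 0.00526316, 0.00227273, 0.0021097; Σλ = 0.00964559.
P(part 1 first) = λ_1/Σλ = 0.00526316/0.00964559 ≈ 0.5457.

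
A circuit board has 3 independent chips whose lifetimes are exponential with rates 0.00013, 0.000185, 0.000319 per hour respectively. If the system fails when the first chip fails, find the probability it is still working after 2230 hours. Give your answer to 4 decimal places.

The time to first failure is exponential with rate Σλ = 0.00013 + 0.000185 + 0.000319 = 0.000634.
P(min > 2230) = e^(−0.000634·2230) = e^(−1.4138) ≈ 0.2432.

0.2432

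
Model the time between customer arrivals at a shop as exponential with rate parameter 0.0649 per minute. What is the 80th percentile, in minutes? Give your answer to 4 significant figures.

24.80

Set 1 − e^(−λt) = 0.8, so t = −ln(0.2)/λ = 1.6094/0.0649 ≈ 24.7987 minutes.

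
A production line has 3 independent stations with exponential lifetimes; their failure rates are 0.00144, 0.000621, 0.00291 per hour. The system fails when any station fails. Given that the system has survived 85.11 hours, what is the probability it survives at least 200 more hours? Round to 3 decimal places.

Time to first failure ~ Exp(Σλ) with Σλ = 0.004971.
By memorylessness, P(T > 85.11+200 | T > 85.11) = P(T > 200) = e^(−0.004971·200) ≈ 0.370.

0.370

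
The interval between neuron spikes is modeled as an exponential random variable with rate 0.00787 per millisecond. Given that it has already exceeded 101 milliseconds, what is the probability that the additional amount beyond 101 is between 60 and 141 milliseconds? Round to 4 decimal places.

0.2940

Memoryless: the residual past 101 is again Exp(λ).
P(60 < residual < 141) = e^(−λ·60) − e^(−λ·141) = 0.62363 − 0.32967 ≈ 0.2940.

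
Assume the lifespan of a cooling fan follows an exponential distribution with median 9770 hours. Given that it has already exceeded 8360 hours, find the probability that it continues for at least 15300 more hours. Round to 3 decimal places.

For an exponential, median = ln(2)/λ, so λ = ln 2 / 9770 = 0.0000709465 per hour.
By the memoryless property, P(X > 8360+15300 | X > 8360) = P(X > 15300).
P(X > 15300) = e^(−1.0855) ≈ 0.338.

0.338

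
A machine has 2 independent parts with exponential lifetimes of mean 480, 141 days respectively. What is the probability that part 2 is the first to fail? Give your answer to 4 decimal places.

0.7729

Rates: λ_i = 1/mean_i → 0.00208333, 0.0070922; Σλ = 0.00917553.
P(part 2 first) = λ_2/Σλ = 0.0070922/0.00917553 ≈ 0.7729.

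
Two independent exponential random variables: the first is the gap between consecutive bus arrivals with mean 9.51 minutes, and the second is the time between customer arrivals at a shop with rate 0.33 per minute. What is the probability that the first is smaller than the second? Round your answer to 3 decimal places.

λ_1 = 1/9.51 = 0.105152, λ_2 = 0.33.
For independent exponentials, P(the first < the second) = λ_1/(λ_1+λ_2) = 0.105152/0.435152 ≈ 0.242.

0.242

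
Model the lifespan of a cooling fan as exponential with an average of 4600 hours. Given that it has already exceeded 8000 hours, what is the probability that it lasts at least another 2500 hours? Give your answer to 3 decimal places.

0.581

The rate is λ = 1/4600 = 0.000217391 per hour.
P(X > s+t | X > s) = e^(−λ(s+t))/e^(−λs) = e^(−λt), independent of s = 8000.
P(X > 2500) = e^(−0.54348) ≈ 0.581.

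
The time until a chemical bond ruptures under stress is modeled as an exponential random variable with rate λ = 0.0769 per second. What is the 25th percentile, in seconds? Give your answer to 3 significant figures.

Set 1 − e^(−λt) = 0.25, so t = −ln(0.75)/λ = 0.28768/0.0769 ≈ 3.74099 seconds.

3.74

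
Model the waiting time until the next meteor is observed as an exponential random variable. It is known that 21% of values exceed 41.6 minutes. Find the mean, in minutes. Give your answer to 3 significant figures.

e^(−λ·41.6) = 0.21 ⇒ λ = −ln(0.21)/41.6 = 0.0375156.
Mean = 1/λ = 26.6556 minutes.

26.7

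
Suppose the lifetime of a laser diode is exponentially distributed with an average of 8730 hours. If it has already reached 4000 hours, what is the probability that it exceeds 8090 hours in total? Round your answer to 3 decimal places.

0.626

The rate is λ = 1/8730 = 0.000114548 per hour.
By the memoryless property, P(X > 4000+4090 | X > 4000) = P(X > 4090).
P(X > 4090) = e^(−0.4685) ≈ 0.626.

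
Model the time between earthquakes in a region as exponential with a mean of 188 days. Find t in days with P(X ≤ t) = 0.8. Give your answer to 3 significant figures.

303

The rate is λ = 1/188 = 0.00531915 per day.
Set 1 − e^(−λt) = 0.8, so t = −ln(0.2)/λ = 1.6094/0.00531915 ≈ 302.574 days.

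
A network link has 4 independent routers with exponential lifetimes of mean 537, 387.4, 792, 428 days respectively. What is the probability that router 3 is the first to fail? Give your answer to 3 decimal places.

Rates: λ_i = 1/mean_i → 0.0018622, 0.00258131, 0.00126263, 0.00233645; Σλ = 0.00804258.
P(router 3 first) = λ_3/Σλ = 0.00126263/0.00804258 ≈ 0.157.

0.157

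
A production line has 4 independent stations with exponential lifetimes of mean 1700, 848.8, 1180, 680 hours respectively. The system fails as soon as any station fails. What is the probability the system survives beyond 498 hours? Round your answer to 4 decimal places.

0.1308

The first failure time is exponential with rate Σλ_i = 1/1700 + 1/848.8 + 1/1180 + 1/680 = 0.00408441 per hour.
P(min > 498) = e^(−0.00408441·498) = e^(−2.034) ≈ 0.1308.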